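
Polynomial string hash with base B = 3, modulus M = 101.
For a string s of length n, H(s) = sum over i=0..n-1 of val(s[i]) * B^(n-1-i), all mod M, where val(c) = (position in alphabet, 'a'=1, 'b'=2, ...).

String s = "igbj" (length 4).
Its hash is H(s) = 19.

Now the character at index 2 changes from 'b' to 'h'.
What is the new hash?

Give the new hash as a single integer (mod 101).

val('b') = 2, val('h') = 8
Position k = 2, exponent = n-1-k = 1
B^1 mod M = 3^1 mod 101 = 3
Delta = (8 - 2) * 3 mod 101 = 18
New hash = (19 + 18) mod 101 = 37

Answer: 37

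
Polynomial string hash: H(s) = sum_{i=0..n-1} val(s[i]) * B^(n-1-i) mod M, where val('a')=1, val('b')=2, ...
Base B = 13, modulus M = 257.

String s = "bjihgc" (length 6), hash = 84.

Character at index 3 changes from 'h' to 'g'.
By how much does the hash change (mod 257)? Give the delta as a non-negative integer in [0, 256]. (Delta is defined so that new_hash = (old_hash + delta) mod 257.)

Delta formula: (val(new) - val(old)) * B^(n-1-k) mod M
  val('g') - val('h') = 7 - 8 = -1
  B^(n-1-k) = 13^2 mod 257 = 169
  Delta = -1 * 169 mod 257 = 88

Answer: 88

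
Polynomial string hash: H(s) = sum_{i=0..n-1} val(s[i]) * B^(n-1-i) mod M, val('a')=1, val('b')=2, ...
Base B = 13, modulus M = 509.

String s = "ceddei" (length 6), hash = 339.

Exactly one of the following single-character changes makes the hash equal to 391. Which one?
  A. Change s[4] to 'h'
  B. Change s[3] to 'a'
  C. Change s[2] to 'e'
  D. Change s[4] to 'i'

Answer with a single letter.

Option A: s[4]='e'->'h', delta=(8-5)*13^1 mod 509 = 39, hash=339+39 mod 509 = 378
Option B: s[3]='d'->'a', delta=(1-4)*13^2 mod 509 = 2, hash=339+2 mod 509 = 341
Option C: s[2]='d'->'e', delta=(5-4)*13^3 mod 509 = 161, hash=339+161 mod 509 = 500
Option D: s[4]='e'->'i', delta=(9-5)*13^1 mod 509 = 52, hash=339+52 mod 509 = 391 <-- target

Answer: D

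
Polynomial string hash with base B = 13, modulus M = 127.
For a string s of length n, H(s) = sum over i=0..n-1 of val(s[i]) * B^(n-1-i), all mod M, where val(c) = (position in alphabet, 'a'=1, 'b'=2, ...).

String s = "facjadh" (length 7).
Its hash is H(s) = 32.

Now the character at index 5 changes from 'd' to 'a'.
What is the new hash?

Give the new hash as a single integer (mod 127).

val('d') = 4, val('a') = 1
Position k = 5, exponent = n-1-k = 1
B^1 mod M = 13^1 mod 127 = 13
Delta = (1 - 4) * 13 mod 127 = 88
New hash = (32 + 88) mod 127 = 120

Answer: 120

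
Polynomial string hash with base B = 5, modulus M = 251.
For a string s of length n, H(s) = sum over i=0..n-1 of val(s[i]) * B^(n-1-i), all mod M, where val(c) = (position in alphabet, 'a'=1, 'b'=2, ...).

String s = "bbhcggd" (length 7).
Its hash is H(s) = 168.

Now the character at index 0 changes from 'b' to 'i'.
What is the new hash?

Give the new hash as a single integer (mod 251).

Answer: 107

Derivation:
val('b') = 2, val('i') = 9
Position k = 0, exponent = n-1-k = 6
B^6 mod M = 5^6 mod 251 = 63
Delta = (9 - 2) * 63 mod 251 = 190
New hash = (168 + 190) mod 251 = 107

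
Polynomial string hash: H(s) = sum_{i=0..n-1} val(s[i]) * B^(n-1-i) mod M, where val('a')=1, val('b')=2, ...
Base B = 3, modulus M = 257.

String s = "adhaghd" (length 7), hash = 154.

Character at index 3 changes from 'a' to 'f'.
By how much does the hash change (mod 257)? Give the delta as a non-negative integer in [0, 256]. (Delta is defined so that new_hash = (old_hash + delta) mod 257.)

Delta formula: (val(new) - val(old)) * B^(n-1-k) mod M
  val('f') - val('a') = 6 - 1 = 5
  B^(n-1-k) = 3^3 mod 257 = 27
  Delta = 5 * 27 mod 257 = 135

Answer: 135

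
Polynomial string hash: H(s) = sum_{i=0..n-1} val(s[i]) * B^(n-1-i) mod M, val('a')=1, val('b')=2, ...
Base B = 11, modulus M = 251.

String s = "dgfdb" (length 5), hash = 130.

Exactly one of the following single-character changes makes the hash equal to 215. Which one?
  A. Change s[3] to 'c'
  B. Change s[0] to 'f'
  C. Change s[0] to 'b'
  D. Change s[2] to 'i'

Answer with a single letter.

Answer: C

Derivation:
Option A: s[3]='d'->'c', delta=(3-4)*11^1 mod 251 = 240, hash=130+240 mod 251 = 119
Option B: s[0]='d'->'f', delta=(6-4)*11^4 mod 251 = 166, hash=130+166 mod 251 = 45
Option C: s[0]='d'->'b', delta=(2-4)*11^4 mod 251 = 85, hash=130+85 mod 251 = 215 <-- target
Option D: s[2]='f'->'i', delta=(9-6)*11^2 mod 251 = 112, hash=130+112 mod 251 = 242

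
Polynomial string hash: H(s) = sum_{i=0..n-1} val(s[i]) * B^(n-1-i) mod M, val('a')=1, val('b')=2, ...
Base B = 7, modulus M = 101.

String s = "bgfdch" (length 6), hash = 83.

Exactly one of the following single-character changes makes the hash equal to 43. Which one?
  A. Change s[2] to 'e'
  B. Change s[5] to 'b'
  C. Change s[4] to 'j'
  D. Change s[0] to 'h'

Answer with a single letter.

Option A: s[2]='f'->'e', delta=(5-6)*7^3 mod 101 = 61, hash=83+61 mod 101 = 43 <-- target
Option B: s[5]='h'->'b', delta=(2-8)*7^0 mod 101 = 95, hash=83+95 mod 101 = 77
Option C: s[4]='c'->'j', delta=(10-3)*7^1 mod 101 = 49, hash=83+49 mod 101 = 31
Option D: s[0]='b'->'h', delta=(8-2)*7^5 mod 101 = 44, hash=83+44 mod 101 = 26

Answer: A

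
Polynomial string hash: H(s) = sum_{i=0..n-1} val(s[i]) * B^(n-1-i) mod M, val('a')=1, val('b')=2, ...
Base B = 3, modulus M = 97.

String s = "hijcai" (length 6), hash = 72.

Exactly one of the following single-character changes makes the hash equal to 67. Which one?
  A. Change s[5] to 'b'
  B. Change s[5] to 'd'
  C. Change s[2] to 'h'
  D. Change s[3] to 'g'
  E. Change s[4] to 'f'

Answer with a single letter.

Answer: B

Derivation:
Option A: s[5]='i'->'b', delta=(2-9)*3^0 mod 97 = 90, hash=72+90 mod 97 = 65
Option B: s[5]='i'->'d', delta=(4-9)*3^0 mod 97 = 92, hash=72+92 mod 97 = 67 <-- target
Option C: s[2]='j'->'h', delta=(8-10)*3^3 mod 97 = 43, hash=72+43 mod 97 = 18
Option D: s[3]='c'->'g', delta=(7-3)*3^2 mod 97 = 36, hash=72+36 mod 97 = 11
Option E: s[4]='a'->'f', delta=(6-1)*3^1 mod 97 = 15, hash=72+15 mod 97 = 87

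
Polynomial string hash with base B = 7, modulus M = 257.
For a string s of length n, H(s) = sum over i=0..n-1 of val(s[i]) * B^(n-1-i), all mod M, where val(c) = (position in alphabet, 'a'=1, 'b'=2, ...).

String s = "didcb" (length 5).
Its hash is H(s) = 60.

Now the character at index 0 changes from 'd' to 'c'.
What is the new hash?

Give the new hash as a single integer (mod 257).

Answer: 229

Derivation:
val('d') = 4, val('c') = 3
Position k = 0, exponent = n-1-k = 4
B^4 mod M = 7^4 mod 257 = 88
Delta = (3 - 4) * 88 mod 257 = 169
New hash = (60 + 169) mod 257 = 229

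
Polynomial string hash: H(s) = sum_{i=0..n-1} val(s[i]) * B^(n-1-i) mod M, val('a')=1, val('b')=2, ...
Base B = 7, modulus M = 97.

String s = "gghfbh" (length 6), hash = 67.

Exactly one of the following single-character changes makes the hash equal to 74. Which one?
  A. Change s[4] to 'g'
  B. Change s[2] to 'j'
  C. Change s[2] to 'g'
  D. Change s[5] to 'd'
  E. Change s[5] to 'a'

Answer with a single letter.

Option A: s[4]='b'->'g', delta=(7-2)*7^1 mod 97 = 35, hash=67+35 mod 97 = 5
Option B: s[2]='h'->'j', delta=(10-8)*7^3 mod 97 = 7, hash=67+7 mod 97 = 74 <-- target
Option C: s[2]='h'->'g', delta=(7-8)*7^3 mod 97 = 45, hash=67+45 mod 97 = 15
Option D: s[5]='h'->'d', delta=(4-8)*7^0 mod 97 = 93, hash=67+93 mod 97 = 63
Option E: s[5]='h'->'a', delta=(1-8)*7^0 mod 97 = 90, hash=67+90 mod 97 = 60

Answer: B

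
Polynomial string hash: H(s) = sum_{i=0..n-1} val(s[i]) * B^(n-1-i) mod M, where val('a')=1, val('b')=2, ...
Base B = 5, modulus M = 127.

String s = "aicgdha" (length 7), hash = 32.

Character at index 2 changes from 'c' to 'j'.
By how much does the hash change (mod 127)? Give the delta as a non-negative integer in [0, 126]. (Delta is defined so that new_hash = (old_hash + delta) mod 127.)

Answer: 57

Derivation:
Delta formula: (val(new) - val(old)) * B^(n-1-k) mod M
  val('j') - val('c') = 10 - 3 = 7
  B^(n-1-k) = 5^4 mod 127 = 117
  Delta = 7 * 117 mod 127 = 57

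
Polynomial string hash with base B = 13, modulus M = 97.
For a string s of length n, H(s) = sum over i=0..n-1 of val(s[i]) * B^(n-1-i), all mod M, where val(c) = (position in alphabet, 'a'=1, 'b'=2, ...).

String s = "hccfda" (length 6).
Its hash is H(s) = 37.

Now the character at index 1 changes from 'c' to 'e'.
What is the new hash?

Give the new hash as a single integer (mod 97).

val('c') = 3, val('e') = 5
Position k = 1, exponent = n-1-k = 4
B^4 mod M = 13^4 mod 97 = 43
Delta = (5 - 3) * 43 mod 97 = 86
New hash = (37 + 86) mod 97 = 26

Answer: 26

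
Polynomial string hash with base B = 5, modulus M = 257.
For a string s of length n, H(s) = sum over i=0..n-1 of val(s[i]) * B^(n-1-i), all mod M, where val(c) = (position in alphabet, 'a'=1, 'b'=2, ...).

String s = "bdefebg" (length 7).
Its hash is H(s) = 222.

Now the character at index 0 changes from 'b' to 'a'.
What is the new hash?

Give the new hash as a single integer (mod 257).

val('b') = 2, val('a') = 1
Position k = 0, exponent = n-1-k = 6
B^6 mod M = 5^6 mod 257 = 205
Delta = (1 - 2) * 205 mod 257 = 52
New hash = (222 + 52) mod 257 = 17

Answer: 17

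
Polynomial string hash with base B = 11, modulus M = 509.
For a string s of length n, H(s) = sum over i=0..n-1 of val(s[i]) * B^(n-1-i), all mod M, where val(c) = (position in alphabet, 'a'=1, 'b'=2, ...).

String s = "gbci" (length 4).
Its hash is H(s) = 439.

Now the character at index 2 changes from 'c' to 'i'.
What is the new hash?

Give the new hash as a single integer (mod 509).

val('c') = 3, val('i') = 9
Position k = 2, exponent = n-1-k = 1
B^1 mod M = 11^1 mod 509 = 11
Delta = (9 - 3) * 11 mod 509 = 66
New hash = (439 + 66) mod 509 = 505

Answer: 505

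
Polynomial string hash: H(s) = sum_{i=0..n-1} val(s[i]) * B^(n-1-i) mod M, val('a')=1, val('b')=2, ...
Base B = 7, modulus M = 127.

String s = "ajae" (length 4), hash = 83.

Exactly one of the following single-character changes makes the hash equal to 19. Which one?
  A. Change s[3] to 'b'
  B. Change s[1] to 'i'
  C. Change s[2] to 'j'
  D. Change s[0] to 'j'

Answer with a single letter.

Option A: s[3]='e'->'b', delta=(2-5)*7^0 mod 127 = 124, hash=83+124 mod 127 = 80
Option B: s[1]='j'->'i', delta=(9-10)*7^2 mod 127 = 78, hash=83+78 mod 127 = 34
Option C: s[2]='a'->'j', delta=(10-1)*7^1 mod 127 = 63, hash=83+63 mod 127 = 19 <-- target
Option D: s[0]='a'->'j', delta=(10-1)*7^3 mod 127 = 39, hash=83+39 mod 127 = 122

Answer: C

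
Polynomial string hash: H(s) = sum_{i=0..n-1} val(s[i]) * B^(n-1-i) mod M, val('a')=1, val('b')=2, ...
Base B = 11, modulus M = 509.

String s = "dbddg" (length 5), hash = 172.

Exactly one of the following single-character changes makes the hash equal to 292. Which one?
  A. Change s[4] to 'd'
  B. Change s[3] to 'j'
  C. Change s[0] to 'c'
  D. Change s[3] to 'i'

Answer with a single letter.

Answer: C

Derivation:
Option A: s[4]='g'->'d', delta=(4-7)*11^0 mod 509 = 506, hash=172+506 mod 509 = 169
Option B: s[3]='d'->'j', delta=(10-4)*11^1 mod 509 = 66, hash=172+66 mod 509 = 238
Option C: s[0]='d'->'c', delta=(3-4)*11^4 mod 509 = 120, hash=172+120 mod 509 = 292 <-- target
Option D: s[3]='d'->'i', delta=(9-4)*11^1 mod 509 = 55, hash=172+55 mod 509 = 227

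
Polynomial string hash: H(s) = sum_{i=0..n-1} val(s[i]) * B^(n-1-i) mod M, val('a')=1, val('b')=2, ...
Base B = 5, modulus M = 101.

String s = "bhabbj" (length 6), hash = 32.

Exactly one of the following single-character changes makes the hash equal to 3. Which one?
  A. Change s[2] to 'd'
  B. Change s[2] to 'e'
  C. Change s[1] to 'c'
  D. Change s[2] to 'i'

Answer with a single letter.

Option A: s[2]='a'->'d', delta=(4-1)*5^3 mod 101 = 72, hash=32+72 mod 101 = 3 <-- target
Option B: s[2]='a'->'e', delta=(5-1)*5^3 mod 101 = 96, hash=32+96 mod 101 = 27
Option C: s[1]='h'->'c', delta=(3-8)*5^4 mod 101 = 6, hash=32+6 mod 101 = 38
Option D: s[2]='a'->'i', delta=(9-1)*5^3 mod 101 = 91, hash=32+91 mod 101 = 22

Answer: A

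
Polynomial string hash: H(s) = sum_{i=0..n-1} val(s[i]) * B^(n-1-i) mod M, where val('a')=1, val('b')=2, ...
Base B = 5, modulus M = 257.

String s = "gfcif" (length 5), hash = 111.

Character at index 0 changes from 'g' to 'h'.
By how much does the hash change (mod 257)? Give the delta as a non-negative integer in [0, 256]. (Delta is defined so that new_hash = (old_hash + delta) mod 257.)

Answer: 111

Derivation:
Delta formula: (val(new) - val(old)) * B^(n-1-k) mod M
  val('h') - val('g') = 8 - 7 = 1
  B^(n-1-k) = 5^4 mod 257 = 111
  Delta = 1 * 111 mod 257 = 111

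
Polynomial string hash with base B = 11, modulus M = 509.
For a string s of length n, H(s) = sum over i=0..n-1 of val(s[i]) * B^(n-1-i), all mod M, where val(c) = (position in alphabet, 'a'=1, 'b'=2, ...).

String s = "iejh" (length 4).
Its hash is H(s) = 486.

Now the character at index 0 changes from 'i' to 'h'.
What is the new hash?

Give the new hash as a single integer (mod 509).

Answer: 173

Derivation:
val('i') = 9, val('h') = 8
Position k = 0, exponent = n-1-k = 3
B^3 mod M = 11^3 mod 509 = 313
Delta = (8 - 9) * 313 mod 509 = 196
New hash = (486 + 196) mod 509 = 173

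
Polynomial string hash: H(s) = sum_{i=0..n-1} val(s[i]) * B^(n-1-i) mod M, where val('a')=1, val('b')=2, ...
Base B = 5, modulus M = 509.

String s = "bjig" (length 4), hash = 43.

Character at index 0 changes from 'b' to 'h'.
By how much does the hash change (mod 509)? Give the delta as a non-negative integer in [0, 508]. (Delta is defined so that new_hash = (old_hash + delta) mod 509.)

Delta formula: (val(new) - val(old)) * B^(n-1-k) mod M
  val('h') - val('b') = 8 - 2 = 6
  B^(n-1-k) = 5^3 mod 509 = 125
  Delta = 6 * 125 mod 509 = 241

Answer: 241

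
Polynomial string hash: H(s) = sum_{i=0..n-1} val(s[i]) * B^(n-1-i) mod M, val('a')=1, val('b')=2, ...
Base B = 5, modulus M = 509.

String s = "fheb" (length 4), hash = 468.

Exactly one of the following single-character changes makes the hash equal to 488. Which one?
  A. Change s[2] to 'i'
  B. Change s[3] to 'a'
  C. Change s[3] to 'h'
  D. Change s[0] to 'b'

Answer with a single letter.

Answer: A

Derivation:
Option A: s[2]='e'->'i', delta=(9-5)*5^1 mod 509 = 20, hash=468+20 mod 509 = 488 <-- target
Option B: s[3]='b'->'a', delta=(1-2)*5^0 mod 509 = 508, hash=468+508 mod 509 = 467
Option C: s[3]='b'->'h', delta=(8-2)*5^0 mod 509 = 6, hash=468+6 mod 509 = 474
Option D: s[0]='f'->'b', delta=(2-6)*5^3 mod 509 = 9, hash=468+9 mod 509 = 477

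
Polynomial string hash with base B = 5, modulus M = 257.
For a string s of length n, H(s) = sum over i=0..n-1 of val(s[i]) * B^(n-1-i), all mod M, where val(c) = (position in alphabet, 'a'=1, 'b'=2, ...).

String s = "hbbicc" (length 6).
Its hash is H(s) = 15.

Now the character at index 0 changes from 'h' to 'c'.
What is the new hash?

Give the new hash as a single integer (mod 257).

Answer: 67

Derivation:
val('h') = 8, val('c') = 3
Position k = 0, exponent = n-1-k = 5
B^5 mod M = 5^5 mod 257 = 41
Delta = (3 - 8) * 41 mod 257 = 52
New hash = (15 + 52) mod 257 = 67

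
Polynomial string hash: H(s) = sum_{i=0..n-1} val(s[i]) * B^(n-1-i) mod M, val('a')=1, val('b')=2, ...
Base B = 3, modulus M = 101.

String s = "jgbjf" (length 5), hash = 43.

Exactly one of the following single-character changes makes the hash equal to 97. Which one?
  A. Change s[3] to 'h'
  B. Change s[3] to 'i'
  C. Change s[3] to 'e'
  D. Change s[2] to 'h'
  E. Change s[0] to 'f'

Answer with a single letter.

Option A: s[3]='j'->'h', delta=(8-10)*3^1 mod 101 = 95, hash=43+95 mod 101 = 37
Option B: s[3]='j'->'i', delta=(9-10)*3^1 mod 101 = 98, hash=43+98 mod 101 = 40
Option C: s[3]='j'->'e', delta=(5-10)*3^1 mod 101 = 86, hash=43+86 mod 101 = 28
Option D: s[2]='b'->'h', delta=(8-2)*3^2 mod 101 = 54, hash=43+54 mod 101 = 97 <-- target
Option E: s[0]='j'->'f', delta=(6-10)*3^4 mod 101 = 80, hash=43+80 mod 101 = 22

Answer: D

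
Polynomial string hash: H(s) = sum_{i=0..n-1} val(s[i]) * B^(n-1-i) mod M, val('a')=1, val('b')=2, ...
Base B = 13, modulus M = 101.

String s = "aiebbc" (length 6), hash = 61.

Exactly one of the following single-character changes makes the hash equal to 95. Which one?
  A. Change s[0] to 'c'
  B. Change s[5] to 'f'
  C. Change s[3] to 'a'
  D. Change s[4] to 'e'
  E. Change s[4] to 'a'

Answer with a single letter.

Option A: s[0]='a'->'c', delta=(3-1)*13^5 mod 101 = 34, hash=61+34 mod 101 = 95 <-- target
Option B: s[5]='c'->'f', delta=(6-3)*13^0 mod 101 = 3, hash=61+3 mod 101 = 64
Option C: s[3]='b'->'a', delta=(1-2)*13^2 mod 101 = 33, hash=61+33 mod 101 = 94
Option D: s[4]='b'->'e', delta=(5-2)*13^1 mod 101 = 39, hash=61+39 mod 101 = 100
Option E: s[4]='b'->'a', delta=(1-2)*13^1 mod 101 = 88, hash=61+88 mod 101 = 48

Answer: A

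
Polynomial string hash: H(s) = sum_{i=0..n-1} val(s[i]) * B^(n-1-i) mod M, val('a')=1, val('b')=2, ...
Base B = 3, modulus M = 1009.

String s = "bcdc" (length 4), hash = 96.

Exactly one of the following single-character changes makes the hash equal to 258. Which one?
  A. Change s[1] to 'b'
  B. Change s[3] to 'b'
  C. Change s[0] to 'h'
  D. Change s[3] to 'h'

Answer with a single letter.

Option A: s[1]='c'->'b', delta=(2-3)*3^2 mod 1009 = 1000, hash=96+1000 mod 1009 = 87
Option B: s[3]='c'->'b', delta=(2-3)*3^0 mod 1009 = 1008, hash=96+1008 mod 1009 = 95
Option C: s[0]='b'->'h', delta=(8-2)*3^3 mod 1009 = 162, hash=96+162 mod 1009 = 258 <-- target
Option D: s[3]='c'->'h', delta=(8-3)*3^0 mod 1009 = 5, hash=96+5 mod 1009 = 101

Answer: C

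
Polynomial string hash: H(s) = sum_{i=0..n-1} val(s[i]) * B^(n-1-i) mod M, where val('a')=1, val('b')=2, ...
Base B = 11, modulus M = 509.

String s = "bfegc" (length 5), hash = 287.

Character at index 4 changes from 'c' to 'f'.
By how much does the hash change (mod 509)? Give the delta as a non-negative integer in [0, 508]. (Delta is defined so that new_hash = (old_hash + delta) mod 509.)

Delta formula: (val(new) - val(old)) * B^(n-1-k) mod M
  val('f') - val('c') = 6 - 3 = 3
  B^(n-1-k) = 11^0 mod 509 = 1
  Delta = 3 * 1 mod 509 = 3

Answer: 3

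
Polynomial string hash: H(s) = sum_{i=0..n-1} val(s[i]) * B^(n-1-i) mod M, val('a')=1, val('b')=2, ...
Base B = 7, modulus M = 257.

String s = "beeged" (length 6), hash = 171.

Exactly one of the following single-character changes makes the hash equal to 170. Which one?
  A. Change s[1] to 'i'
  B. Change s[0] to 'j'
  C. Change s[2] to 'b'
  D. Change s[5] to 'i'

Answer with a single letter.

Option A: s[1]='e'->'i', delta=(9-5)*7^4 mod 257 = 95, hash=171+95 mod 257 = 9
Option B: s[0]='b'->'j', delta=(10-2)*7^5 mod 257 = 45, hash=171+45 mod 257 = 216
Option C: s[2]='e'->'b', delta=(2-5)*7^3 mod 257 = 256, hash=171+256 mod 257 = 170 <-- target
Option D: s[5]='d'->'i', delta=(9-4)*7^0 mod 257 = 5, hash=171+5 mod 257 = 176

Answer: C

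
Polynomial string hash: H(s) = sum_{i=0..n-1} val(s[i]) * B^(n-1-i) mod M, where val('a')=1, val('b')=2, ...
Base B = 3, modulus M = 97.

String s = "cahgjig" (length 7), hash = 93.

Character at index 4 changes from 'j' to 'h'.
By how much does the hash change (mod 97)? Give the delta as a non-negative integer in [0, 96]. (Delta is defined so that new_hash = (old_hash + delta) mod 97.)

Delta formula: (val(new) - val(old)) * B^(n-1-k) mod M
  val('h') - val('j') = 8 - 10 = -2
  B^(n-1-k) = 3^2 mod 97 = 9
  Delta = -2 * 9 mod 97 = 79

Answer: 79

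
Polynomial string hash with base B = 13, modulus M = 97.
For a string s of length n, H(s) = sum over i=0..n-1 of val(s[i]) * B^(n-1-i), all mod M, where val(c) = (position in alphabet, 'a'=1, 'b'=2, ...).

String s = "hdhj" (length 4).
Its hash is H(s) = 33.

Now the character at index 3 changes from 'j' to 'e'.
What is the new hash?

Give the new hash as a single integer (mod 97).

val('j') = 10, val('e') = 5
Position k = 3, exponent = n-1-k = 0
B^0 mod M = 13^0 mod 97 = 1
Delta = (5 - 10) * 1 mod 97 = 92
New hash = (33 + 92) mod 97 = 28

Answer: 28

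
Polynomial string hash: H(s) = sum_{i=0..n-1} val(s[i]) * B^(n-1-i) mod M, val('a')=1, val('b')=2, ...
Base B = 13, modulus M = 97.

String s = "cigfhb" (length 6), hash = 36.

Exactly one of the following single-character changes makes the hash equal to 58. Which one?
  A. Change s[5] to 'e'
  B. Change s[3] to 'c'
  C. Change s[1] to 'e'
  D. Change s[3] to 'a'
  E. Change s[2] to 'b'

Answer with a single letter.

Option A: s[5]='b'->'e', delta=(5-2)*13^0 mod 97 = 3, hash=36+3 mod 97 = 39
Option B: s[3]='f'->'c', delta=(3-6)*13^2 mod 97 = 75, hash=36+75 mod 97 = 14
Option C: s[1]='i'->'e', delta=(5-9)*13^4 mod 97 = 22, hash=36+22 mod 97 = 58 <-- target
Option D: s[3]='f'->'a', delta=(1-6)*13^2 mod 97 = 28, hash=36+28 mod 97 = 64
Option E: s[2]='g'->'b', delta=(2-7)*13^3 mod 97 = 73, hash=36+73 mod 97 = 12

Answer: C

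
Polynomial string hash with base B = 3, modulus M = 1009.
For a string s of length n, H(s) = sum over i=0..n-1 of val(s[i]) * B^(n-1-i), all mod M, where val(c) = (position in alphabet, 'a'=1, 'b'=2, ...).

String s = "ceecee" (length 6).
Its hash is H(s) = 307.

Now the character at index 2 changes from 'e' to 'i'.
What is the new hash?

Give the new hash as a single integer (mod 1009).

Answer: 415

Derivation:
val('e') = 5, val('i') = 9
Position k = 2, exponent = n-1-k = 3
B^3 mod M = 3^3 mod 1009 = 27
Delta = (9 - 5) * 27 mod 1009 = 108
New hash = (307 + 108) mod 1009 = 415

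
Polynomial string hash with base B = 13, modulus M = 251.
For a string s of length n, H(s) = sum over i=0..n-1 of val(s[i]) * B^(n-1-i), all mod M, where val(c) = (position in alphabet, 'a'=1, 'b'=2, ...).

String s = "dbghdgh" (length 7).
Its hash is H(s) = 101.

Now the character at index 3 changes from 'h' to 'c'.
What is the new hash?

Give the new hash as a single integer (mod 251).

Answer: 160

Derivation:
val('h') = 8, val('c') = 3
Position k = 3, exponent = n-1-k = 3
B^3 mod M = 13^3 mod 251 = 189
Delta = (3 - 8) * 189 mod 251 = 59
New hash = (101 + 59) mod 251 = 160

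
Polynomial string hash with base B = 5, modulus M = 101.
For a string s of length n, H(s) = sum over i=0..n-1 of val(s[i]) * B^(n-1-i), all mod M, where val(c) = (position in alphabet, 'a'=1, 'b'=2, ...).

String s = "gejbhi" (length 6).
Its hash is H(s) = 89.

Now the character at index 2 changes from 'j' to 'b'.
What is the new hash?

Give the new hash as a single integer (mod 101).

val('j') = 10, val('b') = 2
Position k = 2, exponent = n-1-k = 3
B^3 mod M = 5^3 mod 101 = 24
Delta = (2 - 10) * 24 mod 101 = 10
New hash = (89 + 10) mod 101 = 99

Answer: 99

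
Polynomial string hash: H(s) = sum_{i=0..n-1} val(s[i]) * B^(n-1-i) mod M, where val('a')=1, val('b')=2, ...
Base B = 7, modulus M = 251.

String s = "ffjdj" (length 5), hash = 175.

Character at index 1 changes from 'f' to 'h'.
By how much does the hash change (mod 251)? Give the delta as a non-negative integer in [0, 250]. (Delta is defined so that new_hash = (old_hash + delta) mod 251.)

Answer: 184

Derivation:
Delta formula: (val(new) - val(old)) * B^(n-1-k) mod M
  val('h') - val('f') = 8 - 6 = 2
  B^(n-1-k) = 7^3 mod 251 = 92
  Delta = 2 * 92 mod 251 = 184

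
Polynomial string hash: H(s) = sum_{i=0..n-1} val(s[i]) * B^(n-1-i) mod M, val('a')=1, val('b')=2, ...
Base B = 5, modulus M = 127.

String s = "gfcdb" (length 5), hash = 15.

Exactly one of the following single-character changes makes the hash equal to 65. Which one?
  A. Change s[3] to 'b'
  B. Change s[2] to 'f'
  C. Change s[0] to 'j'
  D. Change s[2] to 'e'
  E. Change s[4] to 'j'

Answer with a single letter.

Answer: D

Derivation:
Option A: s[3]='d'->'b', delta=(2-4)*5^1 mod 127 = 117, hash=15+117 mod 127 = 5
Option B: s[2]='c'->'f', delta=(6-3)*5^2 mod 127 = 75, hash=15+75 mod 127 = 90
Option C: s[0]='g'->'j', delta=(10-7)*5^4 mod 127 = 97, hash=15+97 mod 127 = 112
Option D: s[2]='c'->'e', delta=(5-3)*5^2 mod 127 = 50, hash=15+50 mod 127 = 65 <-- target
Option E: s[4]='b'->'j', delta=(10-2)*5^0 mod 127 = 8, hash=15+8 mod 127 = 23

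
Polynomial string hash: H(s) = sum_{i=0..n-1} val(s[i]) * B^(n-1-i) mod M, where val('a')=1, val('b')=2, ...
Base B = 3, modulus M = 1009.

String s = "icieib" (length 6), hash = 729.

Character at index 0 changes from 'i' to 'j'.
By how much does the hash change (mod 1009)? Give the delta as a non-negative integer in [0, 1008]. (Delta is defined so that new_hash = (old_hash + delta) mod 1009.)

Delta formula: (val(new) - val(old)) * B^(n-1-k) mod M
  val('j') - val('i') = 10 - 9 = 1
  B^(n-1-k) = 3^5 mod 1009 = 243
  Delta = 1 * 243 mod 1009 = 243

Answer: 243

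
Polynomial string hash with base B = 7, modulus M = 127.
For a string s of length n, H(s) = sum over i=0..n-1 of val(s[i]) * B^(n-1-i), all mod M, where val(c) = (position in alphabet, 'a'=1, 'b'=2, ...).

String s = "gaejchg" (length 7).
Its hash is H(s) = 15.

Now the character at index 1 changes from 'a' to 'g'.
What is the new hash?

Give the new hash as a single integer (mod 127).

val('a') = 1, val('g') = 7
Position k = 1, exponent = n-1-k = 5
B^5 mod M = 7^5 mod 127 = 43
Delta = (7 - 1) * 43 mod 127 = 4
New hash = (15 + 4) mod 127 = 19

Answer: 19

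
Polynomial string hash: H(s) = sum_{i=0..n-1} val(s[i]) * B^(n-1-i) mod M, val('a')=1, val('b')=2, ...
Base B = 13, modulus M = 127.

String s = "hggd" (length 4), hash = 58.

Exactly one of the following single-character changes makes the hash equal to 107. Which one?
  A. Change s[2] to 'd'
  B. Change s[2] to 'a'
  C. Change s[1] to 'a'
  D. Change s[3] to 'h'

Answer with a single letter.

Option A: s[2]='g'->'d', delta=(4-7)*13^1 mod 127 = 88, hash=58+88 mod 127 = 19
Option B: s[2]='g'->'a', delta=(1-7)*13^1 mod 127 = 49, hash=58+49 mod 127 = 107 <-- target
Option C: s[1]='g'->'a', delta=(1-7)*13^2 mod 127 = 2, hash=58+2 mod 127 = 60
Option D: s[3]='d'->'h', delta=(8-4)*13^0 mod 127 = 4, hash=58+4 mod 127 = 62

Answer: B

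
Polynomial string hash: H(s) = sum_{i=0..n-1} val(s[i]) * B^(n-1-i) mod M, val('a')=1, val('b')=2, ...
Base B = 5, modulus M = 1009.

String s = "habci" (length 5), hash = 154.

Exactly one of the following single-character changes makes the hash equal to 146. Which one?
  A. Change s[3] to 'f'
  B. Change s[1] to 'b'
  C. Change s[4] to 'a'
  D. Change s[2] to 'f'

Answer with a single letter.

Option A: s[3]='c'->'f', delta=(6-3)*5^1 mod 1009 = 15, hash=154+15 mod 1009 = 169
Option B: s[1]='a'->'b', delta=(2-1)*5^3 mod 1009 = 125, hash=154+125 mod 1009 = 279
Option C: s[4]='i'->'a', delta=(1-9)*5^0 mod 1009 = 1001, hash=154+1001 mod 1009 = 146 <-- target
Option D: s[2]='b'->'f', delta=(6-2)*5^2 mod 1009 = 100, hash=154+100 mod 1009 = 254

Answer: C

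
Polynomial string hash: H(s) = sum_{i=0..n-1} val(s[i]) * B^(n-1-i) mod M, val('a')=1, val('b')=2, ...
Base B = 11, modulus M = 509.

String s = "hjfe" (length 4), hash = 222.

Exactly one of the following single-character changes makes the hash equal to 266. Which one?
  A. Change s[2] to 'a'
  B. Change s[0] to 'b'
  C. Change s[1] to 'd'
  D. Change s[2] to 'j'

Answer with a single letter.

Option A: s[2]='f'->'a', delta=(1-6)*11^1 mod 509 = 454, hash=222+454 mod 509 = 167
Option B: s[0]='h'->'b', delta=(2-8)*11^3 mod 509 = 158, hash=222+158 mod 509 = 380
Option C: s[1]='j'->'d', delta=(4-10)*11^2 mod 509 = 292, hash=222+292 mod 509 = 5
Option D: s[2]='f'->'j', delta=(10-6)*11^1 mod 509 = 44, hash=222+44 mod 509 = 266 <-- target

Answer: D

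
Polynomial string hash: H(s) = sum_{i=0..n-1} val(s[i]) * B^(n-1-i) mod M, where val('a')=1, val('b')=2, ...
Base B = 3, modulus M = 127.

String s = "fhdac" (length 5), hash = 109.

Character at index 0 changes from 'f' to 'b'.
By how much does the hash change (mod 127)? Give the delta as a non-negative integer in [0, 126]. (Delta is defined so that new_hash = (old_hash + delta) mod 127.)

Delta formula: (val(new) - val(old)) * B^(n-1-k) mod M
  val('b') - val('f') = 2 - 6 = -4
  B^(n-1-k) = 3^4 mod 127 = 81
  Delta = -4 * 81 mod 127 = 57

Answer: 57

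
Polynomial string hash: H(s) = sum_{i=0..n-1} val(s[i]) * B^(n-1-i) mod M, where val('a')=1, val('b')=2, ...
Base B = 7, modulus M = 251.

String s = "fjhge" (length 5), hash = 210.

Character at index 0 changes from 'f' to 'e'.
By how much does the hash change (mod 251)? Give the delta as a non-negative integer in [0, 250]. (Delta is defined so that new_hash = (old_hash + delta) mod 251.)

Answer: 109

Derivation:
Delta formula: (val(new) - val(old)) * B^(n-1-k) mod M
  val('e') - val('f') = 5 - 6 = -1
  B^(n-1-k) = 7^4 mod 251 = 142
  Delta = -1 * 142 mod 251 = 109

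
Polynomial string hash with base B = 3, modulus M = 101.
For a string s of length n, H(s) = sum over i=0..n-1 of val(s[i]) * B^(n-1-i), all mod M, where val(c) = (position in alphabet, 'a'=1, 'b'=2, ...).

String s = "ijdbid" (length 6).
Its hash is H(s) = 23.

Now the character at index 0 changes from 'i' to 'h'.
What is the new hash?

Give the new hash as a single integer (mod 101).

Answer: 83

Derivation:
val('i') = 9, val('h') = 8
Position k = 0, exponent = n-1-k = 5
B^5 mod M = 3^5 mod 101 = 41
Delta = (8 - 9) * 41 mod 101 = 60
New hash = (23 + 60) mod 101 = 83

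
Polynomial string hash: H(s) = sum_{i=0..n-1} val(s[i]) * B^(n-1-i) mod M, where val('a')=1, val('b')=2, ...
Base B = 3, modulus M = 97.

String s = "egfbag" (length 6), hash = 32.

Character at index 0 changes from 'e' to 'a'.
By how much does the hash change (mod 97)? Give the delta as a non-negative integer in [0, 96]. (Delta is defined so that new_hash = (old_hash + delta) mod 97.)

Delta formula: (val(new) - val(old)) * B^(n-1-k) mod M
  val('a') - val('e') = 1 - 5 = -4
  B^(n-1-k) = 3^5 mod 97 = 49
  Delta = -4 * 49 mod 97 = 95

Answer: 95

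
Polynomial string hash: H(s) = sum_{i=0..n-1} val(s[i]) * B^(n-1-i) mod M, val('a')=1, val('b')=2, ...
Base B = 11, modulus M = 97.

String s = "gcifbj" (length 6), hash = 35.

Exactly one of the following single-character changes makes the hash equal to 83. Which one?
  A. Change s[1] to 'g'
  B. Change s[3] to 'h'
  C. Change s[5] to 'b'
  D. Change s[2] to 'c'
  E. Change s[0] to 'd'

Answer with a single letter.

Answer: B

Derivation:
Option A: s[1]='c'->'g', delta=(7-3)*11^4 mod 97 = 73, hash=35+73 mod 97 = 11
Option B: s[3]='f'->'h', delta=(8-6)*11^2 mod 97 = 48, hash=35+48 mod 97 = 83 <-- target
Option C: s[5]='j'->'b', delta=(2-10)*11^0 mod 97 = 89, hash=35+89 mod 97 = 27
Option D: s[2]='i'->'c', delta=(3-9)*11^3 mod 97 = 65, hash=35+65 mod 97 = 3
Option E: s[0]='g'->'d', delta=(4-7)*11^5 mod 97 = 4, hash=35+4 mod 97 = 39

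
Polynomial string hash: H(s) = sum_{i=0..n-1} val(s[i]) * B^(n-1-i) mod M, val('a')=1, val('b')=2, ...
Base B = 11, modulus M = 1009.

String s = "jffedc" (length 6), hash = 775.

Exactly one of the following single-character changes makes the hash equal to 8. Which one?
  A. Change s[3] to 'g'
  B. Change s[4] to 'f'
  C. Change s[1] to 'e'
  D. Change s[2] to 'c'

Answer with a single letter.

Answer: A

Derivation:
Option A: s[3]='e'->'g', delta=(7-5)*11^2 mod 1009 = 242, hash=775+242 mod 1009 = 8 <-- target
Option B: s[4]='d'->'f', delta=(6-4)*11^1 mod 1009 = 22, hash=775+22 mod 1009 = 797
Option C: s[1]='f'->'e', delta=(5-6)*11^4 mod 1009 = 494, hash=775+494 mod 1009 = 260
Option D: s[2]='f'->'c', delta=(3-6)*11^3 mod 1009 = 43, hash=775+43 mod 1009 = 818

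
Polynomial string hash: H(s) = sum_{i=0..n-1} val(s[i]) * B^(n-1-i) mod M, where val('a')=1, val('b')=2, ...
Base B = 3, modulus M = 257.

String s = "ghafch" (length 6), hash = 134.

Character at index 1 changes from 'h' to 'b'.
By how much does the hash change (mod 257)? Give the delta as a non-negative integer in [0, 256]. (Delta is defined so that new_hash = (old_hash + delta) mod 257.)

Answer: 28

Derivation:
Delta formula: (val(new) - val(old)) * B^(n-1-k) mod M
  val('b') - val('h') = 2 - 8 = -6
  B^(n-1-k) = 3^4 mod 257 = 81
  Delta = -6 * 81 mod 257 = 28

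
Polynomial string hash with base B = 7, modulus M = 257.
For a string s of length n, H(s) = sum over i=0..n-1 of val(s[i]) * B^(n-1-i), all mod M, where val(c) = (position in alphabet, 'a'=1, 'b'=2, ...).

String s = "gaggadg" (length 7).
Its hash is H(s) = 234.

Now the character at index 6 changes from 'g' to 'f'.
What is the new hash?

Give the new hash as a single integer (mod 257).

val('g') = 7, val('f') = 6
Position k = 6, exponent = n-1-k = 0
B^0 mod M = 7^0 mod 257 = 1
Delta = (6 - 7) * 1 mod 257 = 256
New hash = (234 + 256) mod 257 = 233

Answer: 233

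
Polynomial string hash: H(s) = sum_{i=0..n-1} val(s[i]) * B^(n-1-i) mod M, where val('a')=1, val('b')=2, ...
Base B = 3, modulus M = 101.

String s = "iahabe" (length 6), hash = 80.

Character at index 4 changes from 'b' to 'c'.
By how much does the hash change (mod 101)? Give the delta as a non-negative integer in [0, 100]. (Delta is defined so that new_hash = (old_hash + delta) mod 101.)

Answer: 3

Derivation:
Delta formula: (val(new) - val(old)) * B^(n-1-k) mod M
  val('c') - val('b') = 3 - 2 = 1
  B^(n-1-k) = 3^1 mod 101 = 3
  Delta = 1 * 3 mod 101 = 3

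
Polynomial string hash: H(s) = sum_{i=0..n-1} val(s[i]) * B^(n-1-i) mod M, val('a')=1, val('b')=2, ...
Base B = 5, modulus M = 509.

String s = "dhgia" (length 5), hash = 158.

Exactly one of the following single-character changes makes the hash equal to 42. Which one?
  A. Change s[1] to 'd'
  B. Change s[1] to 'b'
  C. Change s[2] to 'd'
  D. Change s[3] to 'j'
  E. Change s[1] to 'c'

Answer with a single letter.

Answer: E

Derivation:
Option A: s[1]='h'->'d', delta=(4-8)*5^3 mod 509 = 9, hash=158+9 mod 509 = 167
Option B: s[1]='h'->'b', delta=(2-8)*5^3 mod 509 = 268, hash=158+268 mod 509 = 426
Option C: s[2]='g'->'d', delta=(4-7)*5^2 mod 509 = 434, hash=158+434 mod 509 = 83
Option D: s[3]='i'->'j', delta=(10-9)*5^1 mod 509 = 5, hash=158+5 mod 509 = 163
Option E: s[1]='h'->'c', delta=(3-8)*5^3 mod 509 = 393, hash=158+393 mod 509 = 42 <-- target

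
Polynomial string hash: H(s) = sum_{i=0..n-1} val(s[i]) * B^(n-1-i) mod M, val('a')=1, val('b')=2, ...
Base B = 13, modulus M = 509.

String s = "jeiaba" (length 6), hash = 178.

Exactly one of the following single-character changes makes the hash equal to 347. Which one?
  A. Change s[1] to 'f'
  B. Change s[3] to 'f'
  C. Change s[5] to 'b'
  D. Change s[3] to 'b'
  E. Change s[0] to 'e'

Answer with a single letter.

Option A: s[1]='e'->'f', delta=(6-5)*13^4 mod 509 = 57, hash=178+57 mod 509 = 235
Option B: s[3]='a'->'f', delta=(6-1)*13^2 mod 509 = 336, hash=178+336 mod 509 = 5
Option C: s[5]='a'->'b', delta=(2-1)*13^0 mod 509 = 1, hash=178+1 mod 509 = 179
Option D: s[3]='a'->'b', delta=(2-1)*13^2 mod 509 = 169, hash=178+169 mod 509 = 347 <-- target
Option E: s[0]='j'->'e', delta=(5-10)*13^5 mod 509 = 367, hash=178+367 mod 509 = 36

Answer: D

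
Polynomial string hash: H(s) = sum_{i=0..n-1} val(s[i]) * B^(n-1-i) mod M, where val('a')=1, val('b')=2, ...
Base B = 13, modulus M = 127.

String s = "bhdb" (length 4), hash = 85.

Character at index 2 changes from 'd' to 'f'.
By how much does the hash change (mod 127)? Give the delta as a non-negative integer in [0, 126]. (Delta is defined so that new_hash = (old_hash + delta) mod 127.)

Answer: 26

Derivation:
Delta formula: (val(new) - val(old)) * B^(n-1-k) mod M
  val('f') - val('d') = 6 - 4 = 2
  B^(n-1-k) = 13^1 mod 127 = 13
  Delta = 2 * 13 mod 127 = 26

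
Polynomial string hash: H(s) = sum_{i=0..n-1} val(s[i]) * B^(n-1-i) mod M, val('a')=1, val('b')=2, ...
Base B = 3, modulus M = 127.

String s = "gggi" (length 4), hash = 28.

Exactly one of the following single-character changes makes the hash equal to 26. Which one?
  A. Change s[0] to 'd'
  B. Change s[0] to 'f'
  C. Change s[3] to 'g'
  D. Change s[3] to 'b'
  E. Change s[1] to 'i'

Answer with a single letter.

Option A: s[0]='g'->'d', delta=(4-7)*3^3 mod 127 = 46, hash=28+46 mod 127 = 74
Option B: s[0]='g'->'f', delta=(6-7)*3^3 mod 127 = 100, hash=28+100 mod 127 = 1
Option C: s[3]='i'->'g', delta=(7-9)*3^0 mod 127 = 125, hash=28+125 mod 127 = 26 <-- target
Option D: s[3]='i'->'b', delta=(2-9)*3^0 mod 127 = 120, hash=28+120 mod 127 = 21
Option E: s[1]='g'->'i', delta=(9-7)*3^2 mod 127 = 18, hash=28+18 mod 127 = 46

Answer: C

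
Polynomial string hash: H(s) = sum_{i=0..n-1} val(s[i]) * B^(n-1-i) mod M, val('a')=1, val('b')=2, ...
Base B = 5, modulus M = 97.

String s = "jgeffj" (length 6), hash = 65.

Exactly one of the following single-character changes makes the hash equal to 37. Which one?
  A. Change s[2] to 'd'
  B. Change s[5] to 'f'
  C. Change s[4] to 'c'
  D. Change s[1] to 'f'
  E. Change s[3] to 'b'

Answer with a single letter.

Option A: s[2]='e'->'d', delta=(4-5)*5^3 mod 97 = 69, hash=65+69 mod 97 = 37 <-- target
Option B: s[5]='j'->'f', delta=(6-10)*5^0 mod 97 = 93, hash=65+93 mod 97 = 61
Option C: s[4]='f'->'c', delta=(3-6)*5^1 mod 97 = 82, hash=65+82 mod 97 = 50
Option D: s[1]='g'->'f', delta=(6-7)*5^4 mod 97 = 54, hash=65+54 mod 97 = 22
Option E: s[3]='f'->'b', delta=(2-6)*5^2 mod 97 = 94, hash=65+94 mod 97 = 62

Answer: A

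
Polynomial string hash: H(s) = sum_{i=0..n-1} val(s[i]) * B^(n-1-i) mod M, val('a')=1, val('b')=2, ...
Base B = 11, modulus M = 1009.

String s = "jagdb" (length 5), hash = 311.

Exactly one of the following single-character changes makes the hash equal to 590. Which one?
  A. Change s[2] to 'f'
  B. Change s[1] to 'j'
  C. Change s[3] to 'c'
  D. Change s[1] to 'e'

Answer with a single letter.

Option A: s[2]='g'->'f', delta=(6-7)*11^2 mod 1009 = 888, hash=311+888 mod 1009 = 190
Option B: s[1]='a'->'j', delta=(10-1)*11^3 mod 1009 = 880, hash=311+880 mod 1009 = 182
Option C: s[3]='d'->'c', delta=(3-4)*11^1 mod 1009 = 998, hash=311+998 mod 1009 = 300
Option D: s[1]='a'->'e', delta=(5-1)*11^3 mod 1009 = 279, hash=311+279 mod 1009 = 590 <-- target

Answer: D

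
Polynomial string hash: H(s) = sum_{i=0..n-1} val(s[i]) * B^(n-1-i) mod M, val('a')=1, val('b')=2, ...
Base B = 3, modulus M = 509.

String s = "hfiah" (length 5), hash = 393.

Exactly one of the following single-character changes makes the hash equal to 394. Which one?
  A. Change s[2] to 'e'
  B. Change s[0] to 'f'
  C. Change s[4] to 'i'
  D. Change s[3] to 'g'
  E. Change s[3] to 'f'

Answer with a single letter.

Option A: s[2]='i'->'e', delta=(5-9)*3^2 mod 509 = 473, hash=393+473 mod 509 = 357
Option B: s[0]='h'->'f', delta=(6-8)*3^4 mod 509 = 347, hash=393+347 mod 509 = 231
Option C: s[4]='h'->'i', delta=(9-8)*3^0 mod 509 = 1, hash=393+1 mod 509 = 394 <-- target
Option D: s[3]='a'->'g', delta=(7-1)*3^1 mod 509 = 18, hash=393+18 mod 509 = 411
Option E: s[3]='a'->'f', delta=(6-1)*3^1 mod 509 = 15, hash=393+15 mod 509 = 408

Answer: C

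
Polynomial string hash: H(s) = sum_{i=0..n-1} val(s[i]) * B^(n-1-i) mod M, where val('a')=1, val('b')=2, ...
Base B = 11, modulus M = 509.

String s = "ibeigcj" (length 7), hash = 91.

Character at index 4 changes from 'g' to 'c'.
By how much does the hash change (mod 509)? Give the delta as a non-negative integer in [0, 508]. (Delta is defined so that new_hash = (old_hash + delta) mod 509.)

Delta formula: (val(new) - val(old)) * B^(n-1-k) mod M
  val('c') - val('g') = 3 - 7 = -4
  B^(n-1-k) = 11^2 mod 509 = 121
  Delta = -4 * 121 mod 509 = 25

Answer: 25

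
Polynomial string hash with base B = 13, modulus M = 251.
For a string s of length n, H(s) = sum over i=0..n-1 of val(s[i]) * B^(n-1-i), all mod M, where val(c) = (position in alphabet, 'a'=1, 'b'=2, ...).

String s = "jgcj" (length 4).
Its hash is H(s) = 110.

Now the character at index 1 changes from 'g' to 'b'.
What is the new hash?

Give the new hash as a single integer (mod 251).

val('g') = 7, val('b') = 2
Position k = 1, exponent = n-1-k = 2
B^2 mod M = 13^2 mod 251 = 169
Delta = (2 - 7) * 169 mod 251 = 159
New hash = (110 + 159) mod 251 = 18

Answer: 18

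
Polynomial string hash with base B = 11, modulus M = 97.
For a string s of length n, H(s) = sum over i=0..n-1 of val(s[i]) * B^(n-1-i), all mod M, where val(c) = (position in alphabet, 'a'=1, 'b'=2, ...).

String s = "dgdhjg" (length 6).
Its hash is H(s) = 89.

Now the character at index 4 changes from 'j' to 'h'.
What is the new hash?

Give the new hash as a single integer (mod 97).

val('j') = 10, val('h') = 8
Position k = 4, exponent = n-1-k = 1
B^1 mod M = 11^1 mod 97 = 11
Delta = (8 - 10) * 11 mod 97 = 75
New hash = (89 + 75) mod 97 = 67

Answer: 67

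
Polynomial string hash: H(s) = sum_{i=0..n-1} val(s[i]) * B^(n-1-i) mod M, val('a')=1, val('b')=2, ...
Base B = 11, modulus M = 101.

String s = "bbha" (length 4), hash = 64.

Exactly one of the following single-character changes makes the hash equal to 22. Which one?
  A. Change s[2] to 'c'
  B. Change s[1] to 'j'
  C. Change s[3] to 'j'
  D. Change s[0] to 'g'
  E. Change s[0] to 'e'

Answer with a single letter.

Option A: s[2]='h'->'c', delta=(3-8)*11^1 mod 101 = 46, hash=64+46 mod 101 = 9
Option B: s[1]='b'->'j', delta=(10-2)*11^2 mod 101 = 59, hash=64+59 mod 101 = 22 <-- target
Option C: s[3]='a'->'j', delta=(10-1)*11^0 mod 101 = 9, hash=64+9 mod 101 = 73
Option D: s[0]='b'->'g', delta=(7-2)*11^3 mod 101 = 90, hash=64+90 mod 101 = 53
Option E: s[0]='b'->'e', delta=(5-2)*11^3 mod 101 = 54, hash=64+54 mod 101 = 17

Answer: B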